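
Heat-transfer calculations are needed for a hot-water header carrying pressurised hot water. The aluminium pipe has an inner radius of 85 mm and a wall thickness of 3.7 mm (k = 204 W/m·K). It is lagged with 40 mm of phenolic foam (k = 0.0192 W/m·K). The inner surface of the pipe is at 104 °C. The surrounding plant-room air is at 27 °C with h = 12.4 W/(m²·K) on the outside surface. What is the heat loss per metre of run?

For a radial system each layer contributes R = ln(r_out/r_in)/(2πkL); films add R = 1/(hA).
R_aluminium pipe wall = ln(88.7/85)/(2π×204×1) = 3.324×10^-5 K/W
R_phenolic foam = ln(128.7/88.7)/(2π×0.0192×1) = 3.085 K/W
R_outer film = 1/(h_o·2πr_oL) = 1/(12.4×2π×0.1287×1) = 0.09973 K/W
R_total = 3.185 K/W
Q = ΔT/R_total = 77/3.185

q′ ≈ 24.2 W/m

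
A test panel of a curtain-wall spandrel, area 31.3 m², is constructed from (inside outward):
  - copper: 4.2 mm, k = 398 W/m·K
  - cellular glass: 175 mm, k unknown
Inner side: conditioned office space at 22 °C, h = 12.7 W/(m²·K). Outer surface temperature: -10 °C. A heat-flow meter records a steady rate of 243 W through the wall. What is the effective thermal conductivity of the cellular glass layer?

Model the wall as resistances in series:
R_inner film = 1/(h_i·A) = 1/(12.7×31.3) = 0.002516 K/W
R_copper = L/(kA) = 0.0042/(398×31.3) = 3.371×10^-7 K/W
Sum of known resistances R_other = 0.002516 K/W
Total R = ΔT/Q = 32/243 = 0.1317 K/W
R_cellular glass = R_total − R_other = 0.1292 K/W
k = L/(R·A) = 0.175/(0.1292×31.3)

k ≈ 0.0433 W/(m·K)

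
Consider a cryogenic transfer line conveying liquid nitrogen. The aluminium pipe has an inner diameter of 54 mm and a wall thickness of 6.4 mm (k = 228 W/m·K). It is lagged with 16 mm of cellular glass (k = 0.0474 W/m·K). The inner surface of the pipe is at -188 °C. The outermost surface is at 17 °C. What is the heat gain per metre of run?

q′ ≈ 156 W/m

Radial resistances (cylindrical: R_cond = ln(r_o/r_i)/(2πkL), R_conv = 1/(h·2πrL)):
R_aluminium pipe wall = ln(33.4/27)/(2π×228×1) = 1.485×10^-4 K/W
R_cellular glass = ln(49.4/33.4)/(2π×0.0474×1) = 1.314 K/W
R_total = 1.314 K/W
Q = ΔT/R_total = 205/1.314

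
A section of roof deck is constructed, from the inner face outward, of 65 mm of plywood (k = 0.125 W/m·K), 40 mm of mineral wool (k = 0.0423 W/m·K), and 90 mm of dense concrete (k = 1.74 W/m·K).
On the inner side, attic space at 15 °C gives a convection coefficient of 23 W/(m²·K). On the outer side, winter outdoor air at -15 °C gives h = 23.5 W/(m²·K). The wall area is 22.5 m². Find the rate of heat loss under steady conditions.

Treating each layer as a thermal resistance in series:
R_inner film = 1/(h_i·A) = 1/(23×22.5) = 0.001932 K/W
R_plywood = L/(kA) = 0.065/(0.125×22.5) = 0.02311 K/W
R_mineral wool = L/(kA) = 0.04/(0.0423×22.5) = 0.04203 K/W
R_dense concrete = L/(kA) = 0.09/(1.74×22.5) = 0.002299 K/W
R_outer film = 1/(h_o·A) = 1/(23.5×22.5) = 0.001891 K/W
R_total = 0.07126 K/W
Q = ΔT / R_total = 30 / 0.07126

Q ≈ 421 W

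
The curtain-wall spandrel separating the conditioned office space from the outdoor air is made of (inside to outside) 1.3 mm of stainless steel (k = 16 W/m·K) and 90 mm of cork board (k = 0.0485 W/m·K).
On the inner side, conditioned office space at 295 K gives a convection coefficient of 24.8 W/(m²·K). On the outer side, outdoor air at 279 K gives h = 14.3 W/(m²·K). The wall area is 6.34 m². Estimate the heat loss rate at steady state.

Series thermal resistances:
R_inner film = 1/(h_i·A) = 1/(24.8×6.34) = 0.00636 K/W
R_stainless steel = L/(kA) = 0.0013/(16×6.34) = 1.282×10^-5 K/W
R_cork board = L/(kA) = 0.09/(0.0485×6.34) = 0.2927 K/W
R_outer film = 1/(h_o·A) = 1/(14.3×6.34) = 0.01103 K/W
R_total = 0.3101 K/W
Q = ΔT / R_total = 16 / 0.3101

Q ≈ 51.6 W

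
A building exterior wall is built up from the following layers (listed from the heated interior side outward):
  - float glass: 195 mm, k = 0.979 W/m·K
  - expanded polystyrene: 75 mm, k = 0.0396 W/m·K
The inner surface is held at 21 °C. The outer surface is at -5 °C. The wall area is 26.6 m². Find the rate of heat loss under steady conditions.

Model the wall as resistances in series:
R_float glass = L/(kA) = 0.195/(0.979×26.6) = 0.007488 K/W
R_expanded polystyrene = L/(kA) = 0.075/(0.0396×26.6) = 0.0712 K/W
R_total = 0.07869 K/W
Q = ΔT / R_total = 26 / 0.07869

Q ≈ 330 W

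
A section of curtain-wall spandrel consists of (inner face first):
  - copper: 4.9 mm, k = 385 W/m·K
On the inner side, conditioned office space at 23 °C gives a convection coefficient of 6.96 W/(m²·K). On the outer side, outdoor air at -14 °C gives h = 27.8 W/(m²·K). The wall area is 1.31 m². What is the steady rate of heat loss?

Q ≈ 270 W

Model the wall as resistances in series:
R_inner film = 1/(h_i·A) = 1/(6.96×1.31) = 0.1097 K/W
R_copper = L/(kA) = 0.0049/(385×1.31) = 9.715×10^-6 K/W
R_outer film = 1/(h_o·A) = 1/(27.8×1.31) = 0.02746 K/W
R_total = 0.1371 K/W
Q = ΔT / R_total = 37 / 0.1371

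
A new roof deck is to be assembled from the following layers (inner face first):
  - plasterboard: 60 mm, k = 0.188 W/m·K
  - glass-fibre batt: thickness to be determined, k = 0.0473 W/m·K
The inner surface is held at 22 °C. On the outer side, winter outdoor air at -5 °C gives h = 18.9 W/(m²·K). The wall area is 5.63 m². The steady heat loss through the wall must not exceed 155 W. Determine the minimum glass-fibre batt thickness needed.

L ≈ 28.8 mm

Treating each layer as a thermal resistance in series:
R_plasterboard = L/(kA) = 0.06/(0.188×5.63) = 0.05669 K/W
R_outer film = 1/(h_o·A) = 1/(18.9×5.63) = 0.009398 K/W
Sum of the known resistances R_other = 0.06609 K/W
Required total resistance R_tot = ΔT/Q_allow = 27/155 = 0.1742 K/W
R_glass-fibre batt = R_tot − R_other = 0.1081 K/W
L = R·k·A = 0.1081×0.0473×5.63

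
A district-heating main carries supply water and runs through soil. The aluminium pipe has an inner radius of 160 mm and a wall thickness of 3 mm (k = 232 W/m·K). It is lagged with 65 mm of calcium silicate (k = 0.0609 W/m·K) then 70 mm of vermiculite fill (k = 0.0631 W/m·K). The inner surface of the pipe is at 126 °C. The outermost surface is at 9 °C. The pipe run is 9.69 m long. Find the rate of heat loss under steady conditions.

Treating each annulus and film as a series resistance:
R_aluminium pipe wall = ln(163/160)/(2π×232×9.69) = 1.315×10^-6 K/W
R_calcium silicate = ln(228/163)/(2π×0.0609×9.69) = 0.09051 K/W
R_vermiculite fill = ln(298/228)/(2π×0.0631×9.69) = 0.06969 K/W
R_total = 0.1602 K/W
Q = ΔT/R_total = 117/0.1602

Q ≈ 730 W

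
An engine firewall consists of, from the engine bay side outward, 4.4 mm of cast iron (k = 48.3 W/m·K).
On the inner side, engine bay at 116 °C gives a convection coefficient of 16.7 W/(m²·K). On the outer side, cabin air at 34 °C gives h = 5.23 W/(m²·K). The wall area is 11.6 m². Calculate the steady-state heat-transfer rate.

Q ≈ 3790 W

Series thermal resistances:
R_inner film = 1/(h_i·A) = 1/(16.7×11.6) = 0.005162 K/W
R_cast iron = L/(kA) = 0.0044/(48.3×11.6) = 7.853×10^-6 K/W
R_outer film = 1/(h_o·A) = 1/(5.23×11.6) = 0.01648 K/W
R_total = 0.02165 K/W
Q = ΔT / R_total = 82 / 0.02165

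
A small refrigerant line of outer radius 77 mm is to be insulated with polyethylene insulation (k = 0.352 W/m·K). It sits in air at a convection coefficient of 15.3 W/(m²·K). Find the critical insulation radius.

For a cylinder r_cr = k/h = 0.352/15.3
r_cr = 23 mm; since the bare radius (77 mm) is above r_cr, any added insulation will reduce heat loss.

r_cr ≈ 23 mm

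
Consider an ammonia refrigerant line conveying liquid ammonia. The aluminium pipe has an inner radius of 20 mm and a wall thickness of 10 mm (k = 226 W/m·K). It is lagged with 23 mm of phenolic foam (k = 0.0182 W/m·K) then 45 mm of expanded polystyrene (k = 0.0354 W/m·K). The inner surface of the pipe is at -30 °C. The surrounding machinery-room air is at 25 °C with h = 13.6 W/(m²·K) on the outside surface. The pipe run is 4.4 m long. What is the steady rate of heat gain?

Q ≈ 30.8 W

Radial resistances (cylindrical: R_cond = ln(r_o/r_i)/(2πkL), R_conv = 1/(h·2πrL)):
R_aluminium pipe wall = ln(30/20)/(2π×226×4.4) = 6.49×10^-5 K/W
R_phenolic foam = ln(53/30)/(2π×0.0182×4.4) = 1.131 K/W
R_expanded polystyrene = ln(98/53)/(2π×0.0354×4.4) = 0.6281 K/W
R_outer film = 1/(h_o·2πr_oL) = 1/(13.6×2π×0.098×4.4) = 0.02714 K/W
R_total = 1.786 K/W
Q = ΔT/R_total = 55/1.786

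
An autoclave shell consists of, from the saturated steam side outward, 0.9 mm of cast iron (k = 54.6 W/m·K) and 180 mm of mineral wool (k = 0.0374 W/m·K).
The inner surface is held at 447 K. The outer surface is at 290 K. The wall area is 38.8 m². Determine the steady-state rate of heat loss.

Series thermal resistances:
R_cast iron = L/(kA) = 0.0009/(54.6×38.8) = 4.248×10^-7 K/W
R_mineral wool = L/(kA) = 0.18/(0.0374×38.8) = 0.124 K/W
R_total = 0.124 K/W
Q = ΔT / R_total = 157 / 0.124

Q ≈ 1270 W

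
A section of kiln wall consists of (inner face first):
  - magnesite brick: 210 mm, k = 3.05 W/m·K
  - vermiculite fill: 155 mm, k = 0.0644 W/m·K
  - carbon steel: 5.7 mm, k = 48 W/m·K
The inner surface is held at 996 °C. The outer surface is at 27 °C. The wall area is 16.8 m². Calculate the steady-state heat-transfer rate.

Series thermal resistances:
R_magnesite brick = L/(kA) = 0.21/(3.05×16.8) = 0.004098 K/W
R_vermiculite fill = L/(kA) = 0.155/(0.0644×16.8) = 0.1433 K/W
R_carbon steel = L/(kA) = 0.0057/(48×16.8) = 7.068×10^-6 K/W
R_total = 0.1474 K/W
Q = ΔT / R_total = 969 / 0.1474

Q ≈ 6580 W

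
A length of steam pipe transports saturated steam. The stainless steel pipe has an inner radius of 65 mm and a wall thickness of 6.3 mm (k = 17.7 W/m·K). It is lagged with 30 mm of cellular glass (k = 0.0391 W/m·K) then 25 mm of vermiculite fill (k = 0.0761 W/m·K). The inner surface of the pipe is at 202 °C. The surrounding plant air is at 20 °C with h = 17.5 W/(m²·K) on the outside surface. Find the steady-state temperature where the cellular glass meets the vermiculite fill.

T ≈ 69.4 °C

Treating each annulus and film as a series resistance:
R_stainless steel pipe wall = ln(71.3/65)/(2π×17.7×1) = 8.318×10^-4 K/W
R_cellular glass = ln(101.3/71.3)/(2π×0.0391×1) = 1.43 K/W
R_vermiculite fill = ln(126.3/101.3)/(2π×0.0761×1) = 0.4613 K/W
R_outer film = 1/(h_o·2πr_oL) = 1/(17.5×2π×0.1263×1) = 0.07201 K/W
R_total = 1.964 K/W
Q = ΔT/R_total = 182/1.964
Q = 92.7 W/m
T_interface = T_inner − Q·ΣR(inner→interface) = 202 − 92.7×1.43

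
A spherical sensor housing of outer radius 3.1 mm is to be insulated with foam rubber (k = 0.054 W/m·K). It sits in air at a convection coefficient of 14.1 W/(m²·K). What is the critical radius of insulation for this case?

r_cr ≈ 7.66 mm

For a sphere r_cr = 2k/h = 2×0.054/14.1
r_cr = 7.66 mm; since the bare radius (3.1 mm) is below r_cr, adding a thin layer of insulation will *increase* heat loss.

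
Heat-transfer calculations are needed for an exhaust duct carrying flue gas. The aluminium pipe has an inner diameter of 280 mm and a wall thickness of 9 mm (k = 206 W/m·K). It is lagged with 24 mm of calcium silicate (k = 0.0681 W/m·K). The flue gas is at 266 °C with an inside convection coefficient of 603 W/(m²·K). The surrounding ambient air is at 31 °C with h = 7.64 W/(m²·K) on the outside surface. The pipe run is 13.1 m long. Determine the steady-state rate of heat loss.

For a radial system each layer contributes R = ln(r_out/r_in)/(2πkL); films add R = 1/(hA).
R_inner film = 1/(h_i·2πr₁L) = 1/(603×2π×0.14×13.1) = 1.439×10^-4 K/W
R_aluminium pipe wall = ln(149/140)/(2π×206×13.1) = 3.674×10^-6 K/W
R_calcium silicate = ln(173/149)/(2π×0.0681×13.1) = 0.02664 K/W
R_outer film = 1/(h_o·2πr_oL) = 1/(7.64×2π×0.173×13.1) = 0.009192 K/W
R_total = 0.03598 K/W
Q = ΔT/R_total = 235/0.03598

Q ≈ 6530 W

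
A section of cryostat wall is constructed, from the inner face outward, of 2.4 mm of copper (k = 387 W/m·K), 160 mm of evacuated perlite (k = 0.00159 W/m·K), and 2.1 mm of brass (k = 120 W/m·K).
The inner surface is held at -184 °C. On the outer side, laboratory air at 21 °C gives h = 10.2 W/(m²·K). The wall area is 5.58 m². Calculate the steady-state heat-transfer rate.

Q ≈ 11.4 W

Model the wall as resistances in series:
R_copper = L/(kA) = 0.0024/(387×5.58) = 1.111×10^-6 K/W
R_evacuated perlite = L/(kA) = 0.16/(0.00159×5.58) = 18.03 K/W
R_brass = L/(kA) = 0.0021/(120×5.58) = 3.136×10^-6 K/W
R_outer film = 1/(h_o·A) = 1/(10.2×5.58) = 0.01757 K/W
R_total = 18.05 K/W
Q = ΔT / R_total = 205 / 18.05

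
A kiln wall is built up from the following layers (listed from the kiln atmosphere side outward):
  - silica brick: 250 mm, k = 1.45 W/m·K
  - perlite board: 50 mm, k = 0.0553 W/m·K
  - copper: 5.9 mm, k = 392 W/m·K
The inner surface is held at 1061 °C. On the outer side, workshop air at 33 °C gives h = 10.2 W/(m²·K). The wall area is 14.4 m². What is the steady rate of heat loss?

Treating each layer as a thermal resistance in series:
R_silica brick = L/(kA) = 0.25/(1.45×14.4) = 0.01197 K/W
R_perlite board = L/(kA) = 0.05/(0.0553×14.4) = 0.06279 K/W
R_copper = L/(kA) = 0.0059/(392×14.4) = 1.045×10^-6 K/W
R_outer film = 1/(h_o·A) = 1/(10.2×14.4) = 0.006808 K/W
R_total = 0.08157 K/W
Q = ΔT / R_total = 1028 / 0.08157

Q ≈ 12600 W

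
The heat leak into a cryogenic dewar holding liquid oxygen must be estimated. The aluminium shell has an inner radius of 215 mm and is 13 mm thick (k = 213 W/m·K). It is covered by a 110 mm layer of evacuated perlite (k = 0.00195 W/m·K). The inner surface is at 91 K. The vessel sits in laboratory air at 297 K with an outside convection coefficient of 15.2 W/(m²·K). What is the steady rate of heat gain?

Radial (spherical) resistances in series:
R_aluminium shell = (1/0.215 − 1/0.228)/(4π×213) = 9.908×10^-5 K/W
R_evacuated perlite = (1/0.228 − 1/0.338)/(4π×0.00195) = 58.25 K/W
R_outer film = 1/(h·4πr_o²) = 1/(15.2×4π×0.338²) = 0.04583 K/W
R_total = 58.3 K/W
Q = ΔT/R_total = 206/58.3

Q ≈ 3.53 W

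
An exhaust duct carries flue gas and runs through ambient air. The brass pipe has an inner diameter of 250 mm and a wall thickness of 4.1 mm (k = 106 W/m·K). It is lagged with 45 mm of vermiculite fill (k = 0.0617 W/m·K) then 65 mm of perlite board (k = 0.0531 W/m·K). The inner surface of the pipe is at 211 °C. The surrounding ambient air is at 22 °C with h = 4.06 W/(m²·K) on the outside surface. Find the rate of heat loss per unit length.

Treating each annulus and film as a series resistance:
R_brass pipe wall = ln(129.1/125)/(2π×106×1) = 4.846×10^-5 K/W
R_vermiculite fill = ln(174.1/129.1)/(2π×0.0617×1) = 0.7714 K/W
R_perlite board = ln(239.1/174.1)/(2π×0.0531×1) = 0.9509 K/W
R_outer film = 1/(h_o·2πr_oL) = 1/(4.06×2π×0.2391×1) = 0.164 K/W
R_total = 1.886 K/W
Q = ΔT/R_total = 189/1.886

q′ ≈ 100 W/m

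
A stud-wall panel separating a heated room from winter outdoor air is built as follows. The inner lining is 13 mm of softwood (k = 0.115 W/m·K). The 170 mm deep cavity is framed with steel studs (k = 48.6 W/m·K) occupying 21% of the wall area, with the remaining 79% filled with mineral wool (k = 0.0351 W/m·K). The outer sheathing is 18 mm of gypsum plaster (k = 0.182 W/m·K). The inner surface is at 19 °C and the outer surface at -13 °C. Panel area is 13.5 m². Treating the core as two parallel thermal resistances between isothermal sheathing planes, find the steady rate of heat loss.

Q ≈ 1890 W

Sheathing layers in series; stud and cavity paths in parallel between them.
R_inner = 0.013/(0.115×13.5) = 0.008374 K/W
R_stud  = 0.17/(48.6×0.21×13.5) = 0.001234 K/W
R_cav   = 0.17/(0.0351×0.79×13.5) = 0.4541 K/W
1/R_core = 1/R_stud + 1/R_cav → R_core = 0.00123 K/W
R_outer = 0.018/(0.182×13.5) = 0.007326 K/W
R_total = 0.01693 K/W
Q = ΔT/R_total = 32/0.01693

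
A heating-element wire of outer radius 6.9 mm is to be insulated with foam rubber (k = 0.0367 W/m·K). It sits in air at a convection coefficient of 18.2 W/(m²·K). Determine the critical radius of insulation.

r_cr ≈ 2.02 mm

For a cylinder r_cr = k/h = 0.0367/18.2
r_cr = 2.02 mm; since the bare radius (6.9 mm) is above r_cr, any added insulation will reduce heat loss.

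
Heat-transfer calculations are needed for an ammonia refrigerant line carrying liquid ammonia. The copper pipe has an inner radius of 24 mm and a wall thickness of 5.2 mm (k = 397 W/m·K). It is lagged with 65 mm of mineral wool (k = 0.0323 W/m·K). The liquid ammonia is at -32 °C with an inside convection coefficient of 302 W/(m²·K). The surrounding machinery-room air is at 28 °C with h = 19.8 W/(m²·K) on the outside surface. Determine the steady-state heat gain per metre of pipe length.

Per-layer cylindrical resistances, series-summed:
R_inner film = 1/(h_i·2πr₁L) = 1/(302×2π×0.024×1) = 0.02196 K/W
R_copper pipe wall = ln(29.2/24)/(2π×397×1) = 7.862×10^-5 K/W
R_mineral wool = ln(94.2/29.2)/(2π×0.0323×1) = 5.771 K/W
R_outer film = 1/(h_o·2πr_oL) = 1/(19.8×2π×0.0942×1) = 0.08533 K/W
R_total = 5.879 K/W
Q = ΔT/R_total = 60/5.879

q′ ≈ 10.2 W/m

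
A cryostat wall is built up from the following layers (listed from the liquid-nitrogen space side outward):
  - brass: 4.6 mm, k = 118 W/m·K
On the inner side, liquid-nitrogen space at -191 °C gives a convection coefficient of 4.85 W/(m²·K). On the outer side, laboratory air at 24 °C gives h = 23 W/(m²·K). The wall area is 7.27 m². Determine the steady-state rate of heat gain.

Q ≈ 6260 W

Using the resistance-network approach (series):
R_inner film = 1/(h_i·A) = 1/(4.85×7.27) = 0.02836 K/W
R_brass = L/(kA) = 0.0046/(118×7.27) = 5.362×10^-6 K/W
R_outer film = 1/(h_o·A) = 1/(23×7.27) = 0.005981 K/W
R_total = 0.03435 K/W
Q = ΔT / R_total = 215 / 0.03435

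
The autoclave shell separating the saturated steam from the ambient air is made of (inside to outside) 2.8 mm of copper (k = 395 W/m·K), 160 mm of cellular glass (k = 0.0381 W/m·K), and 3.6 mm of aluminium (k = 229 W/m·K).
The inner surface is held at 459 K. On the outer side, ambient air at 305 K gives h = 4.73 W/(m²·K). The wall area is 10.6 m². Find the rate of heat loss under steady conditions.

Q ≈ 370 W

Using the resistance-network approach (series):
R_copper = L/(kA) = 0.0028/(395×10.6) = 6.687×10^-7 K/W
R_cellular glass = L/(kA) = 0.16/(0.0381×10.6) = 0.3962 K/W
R_aluminium = L/(kA) = 0.0036/(229×10.6) = 1.483×10^-6 K/W
R_outer film = 1/(h_o·A) = 1/(4.73×10.6) = 0.01994 K/W
R_total = 0.4161 K/W
Q = ΔT / R_total = 154 / 0.4161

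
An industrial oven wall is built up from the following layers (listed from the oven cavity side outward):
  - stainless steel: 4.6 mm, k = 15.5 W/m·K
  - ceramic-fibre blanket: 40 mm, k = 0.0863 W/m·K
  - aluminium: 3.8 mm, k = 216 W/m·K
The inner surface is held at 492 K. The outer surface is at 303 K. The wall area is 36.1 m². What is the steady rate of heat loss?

Q ≈ 14700 W

Thermal resistances in series:
R_stainless steel = L/(kA) = 0.0046/(15.5×36.1) = 8.221×10^-6 K/W
R_ceramic-fibre blanket = L/(kA) = 0.04/(0.0863×36.1) = 0.01284 K/W
R_aluminium = L/(kA) = 0.0038/(216×36.1) = 4.873×10^-7 K/W
R_total = 0.01285 K/W
Q = ΔT / R_total = 189 / 0.01285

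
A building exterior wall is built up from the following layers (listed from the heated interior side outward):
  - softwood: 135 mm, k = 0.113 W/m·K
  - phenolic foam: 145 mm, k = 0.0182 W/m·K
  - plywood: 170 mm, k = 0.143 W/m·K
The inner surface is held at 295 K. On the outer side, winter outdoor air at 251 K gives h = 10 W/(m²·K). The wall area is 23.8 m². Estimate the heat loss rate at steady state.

Q ≈ 100 W

Model the wall as resistances in series:
R_softwood = L/(kA) = 0.135/(0.113×23.8) = 0.0502 K/W
R_phenolic foam = L/(kA) = 0.145/(0.0182×23.8) = 0.3347 K/W
R_plywood = L/(kA) = 0.17/(0.143×23.8) = 0.04995 K/W
R_outer film = 1/(h_o·A) = 1/(10×23.8) = 0.004202 K/W
R_total = 0.4391 K/W
Q = ΔT / R_total = 44 / 0.4391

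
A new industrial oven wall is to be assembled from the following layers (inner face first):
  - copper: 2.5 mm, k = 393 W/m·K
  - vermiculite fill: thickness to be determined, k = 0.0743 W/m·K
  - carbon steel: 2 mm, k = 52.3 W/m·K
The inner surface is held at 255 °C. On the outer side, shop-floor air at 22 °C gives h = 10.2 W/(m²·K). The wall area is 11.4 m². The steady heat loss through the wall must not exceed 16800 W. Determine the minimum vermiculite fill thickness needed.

L ≈ 4.46 mm

Series thermal resistances:
R_copper = L/(kA) = 0.0025/(393×11.4) = 5.58×10^-7 K/W
R_carbon steel = L/(kA) = 0.002/(52.3×11.4) = 3.354×10^-6 K/W
R_outer film = 1/(h_o·A) = 1/(10.2×11.4) = 0.0086 K/W
Sum of the known resistances R_other = 0.008604 K/W
Required total resistance R_tot = ΔT/Q_allow = 233/16800 = 0.01387 K/W
R_vermiculite fill = R_tot − R_other = 0.005265 K/W
L = R·k·A = 0.005265×0.0743×11.4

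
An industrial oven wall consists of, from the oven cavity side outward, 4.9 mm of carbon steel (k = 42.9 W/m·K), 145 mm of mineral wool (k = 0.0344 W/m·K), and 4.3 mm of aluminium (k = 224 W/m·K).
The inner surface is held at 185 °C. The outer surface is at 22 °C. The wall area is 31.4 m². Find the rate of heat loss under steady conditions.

Thermal resistances in series:
R_carbon steel = L/(kA) = 0.0049/(42.9×31.4) = 3.638×10^-6 K/W
R_mineral wool = L/(kA) = 0.145/(0.0344×31.4) = 0.1342 K/W
R_aluminium = L/(kA) = 0.0043/(224×31.4) = 6.114×10^-7 K/W
R_total = 0.1342 K/W
Q = ΔT / R_total = 163 / 0.1342

Q ≈ 1210 W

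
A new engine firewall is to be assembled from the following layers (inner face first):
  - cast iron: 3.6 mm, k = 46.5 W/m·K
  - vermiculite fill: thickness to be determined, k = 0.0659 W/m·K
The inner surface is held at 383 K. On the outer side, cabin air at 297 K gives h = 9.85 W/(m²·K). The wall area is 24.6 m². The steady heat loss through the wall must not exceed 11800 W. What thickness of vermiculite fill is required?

Series thermal resistances:
R_cast iron = L/(kA) = 0.0036/(46.5×24.6) = 3.147×10^-6 K/W
R_outer film = 1/(h_o·A) = 1/(9.85×24.6) = 0.004127 K/W
Sum of the known resistances R_other = 0.00413 K/W
Required total resistance R_tot = ΔT/Q_allow = 86/11800 = 0.007288 K/W
R_vermiculite fill = R_tot − R_other = 0.003158 K/W
L = R·k·A = 0.003158×0.0659×24.6

L ≈ 5.12 mm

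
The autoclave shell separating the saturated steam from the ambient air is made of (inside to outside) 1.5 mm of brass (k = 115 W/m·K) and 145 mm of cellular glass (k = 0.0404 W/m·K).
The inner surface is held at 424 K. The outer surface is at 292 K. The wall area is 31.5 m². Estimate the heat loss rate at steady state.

Q ≈ 1160 W

Treating each layer as a thermal resistance in series:
R_brass = L/(kA) = 0.0015/(115×31.5) = 4.141×10^-7 K/W
R_cellular glass = L/(kA) = 0.145/(0.0404×31.5) = 0.1139 K/W
R_total = 0.1139 K/W
Q = ΔT / R_total = 132 / 0.1139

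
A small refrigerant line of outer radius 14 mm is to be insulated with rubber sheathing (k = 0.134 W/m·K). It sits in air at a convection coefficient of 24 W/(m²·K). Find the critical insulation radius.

r_cr ≈ 5.58 mm

For a cylinder r_cr = k/h = 0.134/24
r_cr = 5.58 mm; since the bare radius (14 mm) is above r_cr, any added insulation will reduce heat loss.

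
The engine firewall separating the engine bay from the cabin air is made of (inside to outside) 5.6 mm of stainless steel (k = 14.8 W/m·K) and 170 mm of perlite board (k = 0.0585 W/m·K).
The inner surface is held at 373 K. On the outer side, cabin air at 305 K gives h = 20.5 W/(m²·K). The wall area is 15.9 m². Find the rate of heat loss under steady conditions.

Q ≈ 366 W

Thermal resistances in series:
R_stainless steel = L/(kA) = 0.0056/(14.8×15.9) = 2.38×10^-5 K/W
R_perlite board = L/(kA) = 0.17/(0.0585×15.9) = 0.1828 K/W
R_outer film = 1/(h_o·A) = 1/(20.5×15.9) = 0.003068 K/W
R_total = 0.1859 K/W
Q = ΔT / R_total = 68 / 0.1859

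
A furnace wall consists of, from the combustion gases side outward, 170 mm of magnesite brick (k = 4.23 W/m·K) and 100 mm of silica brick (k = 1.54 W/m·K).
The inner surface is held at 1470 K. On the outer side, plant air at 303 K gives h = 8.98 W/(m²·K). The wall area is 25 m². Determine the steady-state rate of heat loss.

Treating each layer as a thermal resistance in series:
R_magnesite brick = L/(kA) = 0.17/(4.23×25) = 0.001608 K/W
R_silica brick = L/(kA) = 0.1/(1.54×25) = 0.002597 K/W
R_outer film = 1/(h_o·A) = 1/(8.98×25) = 0.004454 K/W
R_total = 0.008659 K/W
Q = ΔT / R_total = 1167 / 0.008659

Q ≈ 135000 W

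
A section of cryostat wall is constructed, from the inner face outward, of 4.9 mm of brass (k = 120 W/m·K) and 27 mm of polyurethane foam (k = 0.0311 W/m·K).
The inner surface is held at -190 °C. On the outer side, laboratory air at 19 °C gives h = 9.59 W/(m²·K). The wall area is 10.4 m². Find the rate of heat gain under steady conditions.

Q ≈ 2240 W

Using the resistance-network approach (series):
R_brass = L/(kA) = 0.0049/(120×10.4) = 3.926×10^-6 K/W
R_polyurethane foam = L/(kA) = 0.027/(0.0311×10.4) = 0.08348 K/W
R_outer film = 1/(h_o·A) = 1/(9.59×10.4) = 0.01003 K/W
R_total = 0.09351 K/W
Q = ΔT / R_total = 209 / 0.09351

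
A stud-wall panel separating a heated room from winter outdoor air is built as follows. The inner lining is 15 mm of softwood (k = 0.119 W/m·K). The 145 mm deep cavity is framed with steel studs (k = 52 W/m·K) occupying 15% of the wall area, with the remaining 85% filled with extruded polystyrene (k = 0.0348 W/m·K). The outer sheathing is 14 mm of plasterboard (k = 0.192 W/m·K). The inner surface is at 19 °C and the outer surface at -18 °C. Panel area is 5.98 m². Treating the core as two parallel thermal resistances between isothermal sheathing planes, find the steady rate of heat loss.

Q ≈ 1020 W

Sheathing layers in series; stud and cavity paths in parallel between them.
R_inner = 0.015/(0.119×5.98) = 0.02108 K/W
R_stud  = 0.145/(52×0.15×5.98) = 0.003109 K/W
R_cav   = 0.145/(0.0348×0.85×5.98) = 0.8197 K/W
1/R_core = 1/R_stud + 1/R_cav → R_core = 0.003097 K/W
R_outer = 0.014/(0.192×5.98) = 0.01219 K/W
R_total = 0.03637 K/W
Q = ΔT/R_total = 37/0.03637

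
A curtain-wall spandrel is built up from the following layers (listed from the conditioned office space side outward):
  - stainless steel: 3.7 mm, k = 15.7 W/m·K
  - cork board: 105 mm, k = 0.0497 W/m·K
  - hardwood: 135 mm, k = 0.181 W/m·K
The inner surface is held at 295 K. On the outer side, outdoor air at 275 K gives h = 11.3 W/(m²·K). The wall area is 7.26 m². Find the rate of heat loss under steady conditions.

Model the wall as resistances in series:
R_stainless steel = L/(kA) = 0.0037/(15.7×7.26) = 3.246×10^-5 K/W
R_cork board = L/(kA) = 0.105/(0.0497×7.26) = 0.291 K/W
R_hardwood = L/(kA) = 0.135/(0.181×7.26) = 0.1027 K/W
R_outer film = 1/(h_o·A) = 1/(11.3×7.26) = 0.01219 K/W
R_total = 0.406 K/W
Q = ΔT / R_total = 20 / 0.406

Q ≈ 49.3 W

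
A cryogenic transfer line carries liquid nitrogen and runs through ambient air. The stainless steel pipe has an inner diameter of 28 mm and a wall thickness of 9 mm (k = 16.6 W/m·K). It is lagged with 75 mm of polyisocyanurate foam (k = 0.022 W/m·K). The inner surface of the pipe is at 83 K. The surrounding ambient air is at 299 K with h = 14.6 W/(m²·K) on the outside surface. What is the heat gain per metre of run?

q′ ≈ 20.4 W/m

Radial resistances (cylindrical: R_cond = ln(r_o/r_i)/(2πkL), R_conv = 1/(h·2πrL)):
R_stainless steel pipe wall = ln(23/14)/(2π×16.6×1) = 0.00476 K/W
R_polyisocyanurate foam = ln(98/23)/(2π×0.022×1) = 10.49 K/W
R_outer film = 1/(h_o·2πr_oL) = 1/(14.6×2π×0.098×1) = 0.1112 K/W
R_total = 10.6 K/W
Q = ΔT/R_total = 216/10.6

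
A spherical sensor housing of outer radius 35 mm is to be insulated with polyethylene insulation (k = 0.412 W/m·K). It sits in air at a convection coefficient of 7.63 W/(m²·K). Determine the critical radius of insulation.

r_cr ≈ 108 mm

For a sphere r_cr = 2k/h = 2×0.412/7.63
r_cr = 108 mm; since the bare radius (35 mm) is below r_cr, adding a thin layer of insulation will *increase* heat loss.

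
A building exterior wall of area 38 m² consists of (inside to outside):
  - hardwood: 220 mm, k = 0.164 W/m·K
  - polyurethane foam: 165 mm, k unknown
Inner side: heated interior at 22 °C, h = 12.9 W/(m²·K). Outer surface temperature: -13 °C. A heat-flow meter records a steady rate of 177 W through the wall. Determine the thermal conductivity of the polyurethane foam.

Model the wall as resistances in series:
R_inner film = 1/(h_i·A) = 1/(12.9×38) = 0.00204 K/W
R_hardwood = L/(kA) = 0.22/(0.164×38) = 0.0353 K/W
Sum of known resistances R_other = 0.03734 K/W
Total R = ΔT/Q = 35/177 = 0.1977 K/W
R_polyurethane foam = R_total − R_other = 0.1604 K/W
k = L/(R·A) = 0.165/(0.1604×38)

k ≈ 0.0271 W/(m·K)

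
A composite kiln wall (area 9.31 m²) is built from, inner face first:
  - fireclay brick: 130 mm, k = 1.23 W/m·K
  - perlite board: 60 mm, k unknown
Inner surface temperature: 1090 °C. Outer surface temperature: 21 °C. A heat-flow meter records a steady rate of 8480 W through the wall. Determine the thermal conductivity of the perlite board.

k ≈ 0.0562 W/(m·K)

Thermal resistances in series:
R_fireclay brick = L/(kA) = 0.13/(1.23×9.31) = 0.01135 K/W
Sum of known resistances R_other = 0.01135 K/W
Total R = ΔT/Q = 1069/8480 = 0.1261 K/W
R_perlite board = R_total − R_other = 0.1147 K/W
k = L/(R·A) = 0.06/(0.1147×9.31)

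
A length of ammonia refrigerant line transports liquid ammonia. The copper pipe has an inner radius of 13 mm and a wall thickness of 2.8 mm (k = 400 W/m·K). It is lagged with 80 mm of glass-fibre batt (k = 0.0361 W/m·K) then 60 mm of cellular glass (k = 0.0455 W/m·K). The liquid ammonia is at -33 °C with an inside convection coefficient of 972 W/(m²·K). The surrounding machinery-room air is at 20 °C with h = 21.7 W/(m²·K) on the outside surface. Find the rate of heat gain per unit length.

q′ ≈ 5.46 W/m

Radial resistances (cylindrical: R_cond = ln(r_o/r_i)/(2πkL), R_conv = 1/(h·2πrL)):
R_inner film = 1/(h_i·2πr₁L) = 1/(972×2π×0.013×1) = 0.0126 K/W
R_copper pipe wall = ln(15.8/13)/(2π×400×1) = 7.761×10^-5 K/W
R_glass-fibre batt = ln(95.8/15.8)/(2π×0.0361×1) = 7.946 K/W
R_cellular glass = ln(155.8/95.8)/(2π×0.0455×1) = 1.701 K/W
R_outer film = 1/(h_o·2πr_oL) = 1/(21.7×2π×0.1558×1) = 0.04708 K/W
R_total = 9.706 K/W
Q = ΔT/R_total = 53/9.706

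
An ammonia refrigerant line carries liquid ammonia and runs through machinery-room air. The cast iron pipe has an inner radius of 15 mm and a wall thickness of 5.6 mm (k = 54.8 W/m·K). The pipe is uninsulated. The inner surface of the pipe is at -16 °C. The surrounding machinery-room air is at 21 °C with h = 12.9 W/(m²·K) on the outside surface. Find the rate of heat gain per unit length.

Per-layer cylindrical resistances, series-summed:
R_cast iron pipe wall = ln(20.6/15)/(2π×54.8×1) = 9.214×10^-4 K/W
R_outer film = 1/(h_o·2πr_oL) = 1/(12.9×2π×0.0206×1) = 0.5989 K/W
R_total = 0.5998 K/W
Q = ΔT/R_total = 37/0.5998

q′ ≈ 61.7 W/m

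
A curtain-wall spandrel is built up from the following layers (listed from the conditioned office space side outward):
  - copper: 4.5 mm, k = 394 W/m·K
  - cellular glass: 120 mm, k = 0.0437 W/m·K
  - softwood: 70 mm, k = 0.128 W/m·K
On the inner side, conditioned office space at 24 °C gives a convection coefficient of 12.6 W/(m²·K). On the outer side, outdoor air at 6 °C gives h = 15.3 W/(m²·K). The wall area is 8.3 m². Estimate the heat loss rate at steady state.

Q ≈ 43.5 W

Using the resistance-network approach (series):
R_inner film = 1/(h_i·A) = 1/(12.6×8.3) = 0.009562 K/W
R_copper = L/(kA) = 0.0045/(394×8.3) = 1.376×10^-6 K/W
R_cellular glass = L/(kA) = 0.12/(0.0437×8.3) = 0.3308 K/W
R_softwood = L/(kA) = 0.07/(0.128×8.3) = 0.06589 K/W
R_outer film = 1/(h_o·A) = 1/(15.3×8.3) = 0.007875 K/W
R_total = 0.4142 K/W
Q = ΔT / R_total = 18 / 0.4142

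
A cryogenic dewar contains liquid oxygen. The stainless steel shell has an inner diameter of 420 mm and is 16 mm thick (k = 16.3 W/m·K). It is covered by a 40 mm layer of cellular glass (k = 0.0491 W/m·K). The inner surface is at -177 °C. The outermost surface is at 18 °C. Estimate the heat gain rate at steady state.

Q ≈ 181 W

Spherical conduction: R = (1/r_in − 1/r_out)/(4πk) per layer; series-sum.
R_stainless steel shell = (1/0.21 − 1/0.226)/(4π×16.3) = 0.001646 K/W
R_cellular glass = (1/0.226 − 1/0.266)/(4π×0.0491) = 1.078 K/W
R_total = 1.08 K/W
Q = ΔT/R_total = 195/1.08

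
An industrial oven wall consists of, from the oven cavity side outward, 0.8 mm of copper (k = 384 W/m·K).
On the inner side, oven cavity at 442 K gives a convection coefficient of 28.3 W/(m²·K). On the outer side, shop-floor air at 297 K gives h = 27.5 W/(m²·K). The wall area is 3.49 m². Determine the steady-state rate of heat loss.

Q ≈ 7060 W

Model the wall as resistances in series:
R_inner film = 1/(h_i·A) = 1/(28.3×3.49) = 0.01012 K/W
R_copper = L/(kA) = 0.0008/(384×3.49) = 5.969×10^-7 K/W
R_outer film = 1/(h_o·A) = 1/(27.5×3.49) = 0.01042 K/W
R_total = 0.02054 K/W
Q = ΔT / R_total = 145 / 0.02054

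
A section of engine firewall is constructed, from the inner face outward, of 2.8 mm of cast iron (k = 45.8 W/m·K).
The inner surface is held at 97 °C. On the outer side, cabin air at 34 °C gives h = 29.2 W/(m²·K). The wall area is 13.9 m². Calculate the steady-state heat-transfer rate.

Q ≈ 25500 W

Series thermal resistances:
R_cast iron = L/(kA) = 0.0028/(45.8×13.9) = 4.398×10^-6 K/W
R_outer film = 1/(h_o·A) = 1/(29.2×13.9) = 0.002464 K/W
R_total = 0.002468 K/W
Q = ΔT / R_total = 63 / 0.002468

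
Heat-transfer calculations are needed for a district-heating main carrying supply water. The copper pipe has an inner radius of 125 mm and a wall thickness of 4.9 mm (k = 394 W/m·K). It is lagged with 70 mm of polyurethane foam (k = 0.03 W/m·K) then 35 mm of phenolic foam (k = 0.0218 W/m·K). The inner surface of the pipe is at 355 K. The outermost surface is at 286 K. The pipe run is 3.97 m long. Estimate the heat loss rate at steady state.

Radial resistances (cylindrical: R_cond = ln(r_o/r_i)/(2πkL), R_conv = 1/(h·2πrL)):
R_copper pipe wall = ln(129.9/125)/(2π×394×3.97) = 3.912×10^-6 K/W
R_polyurethane foam = ln(199.9/129.9)/(2π×0.03×3.97) = 0.576 K/W
R_phenolic foam = ln(234.9/199.9)/(2π×0.0218×3.97) = 0.2967 K/W
R_total = 0.8727 K/W
Q = ΔT/R_total = 69/0.8727

Q ≈ 79.1 W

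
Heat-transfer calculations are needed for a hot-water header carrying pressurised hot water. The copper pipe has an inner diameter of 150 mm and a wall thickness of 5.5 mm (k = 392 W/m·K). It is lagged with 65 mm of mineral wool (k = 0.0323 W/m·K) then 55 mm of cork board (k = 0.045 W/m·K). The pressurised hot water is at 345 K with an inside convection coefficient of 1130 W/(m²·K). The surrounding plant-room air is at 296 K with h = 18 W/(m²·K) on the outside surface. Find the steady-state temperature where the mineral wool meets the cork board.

Cylindrical conduction, so R = ln(r₂/r₁)/(2πkL) per layer, in series:
R_inner film = 1/(h_i·2πr₁L) = 1/(1130×2π×0.075×1) = 0.001878 K/W
R_copper pipe wall = ln(80.5/75)/(2π×392×1) = 2.873×10^-5 K/W
R_mineral wool = ln(145.5/80.5)/(2π×0.0323×1) = 2.917 K/W
R_cork board = ln(200.5/145.5)/(2π×0.045×1) = 1.134 K/W
R_outer film = 1/(h_o·2πr_oL) = 1/(18×2π×0.2005×1) = 0.0441 K/W
R_total = 4.097 K/W
Q = ΔT/R_total = 49/4.097
Q = 12 W/m
T_interface = T_inner − Q·ΣR(inner→interface) = 345 − 12×2.919

T ≈ 310 K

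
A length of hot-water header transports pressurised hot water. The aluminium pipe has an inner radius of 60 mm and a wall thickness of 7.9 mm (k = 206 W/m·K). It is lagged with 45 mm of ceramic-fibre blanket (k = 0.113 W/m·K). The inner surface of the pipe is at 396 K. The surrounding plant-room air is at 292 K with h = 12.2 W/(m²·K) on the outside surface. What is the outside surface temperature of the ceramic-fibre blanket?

Treating each annulus and film as a series resistance:
R_aluminium pipe wall = ln(67.9/60)/(2π×206×1) = 9.556×10^-5 K/W
R_ceramic-fibre blanket = ln(112.9/67.9)/(2π×0.113×1) = 0.7161 K/W
R_outer film = 1/(h_o·2πr_oL) = 1/(12.2×2π×0.1129×1) = 0.1155 K/W
R_total = 0.8318 K/W
Q = ΔT/R_total = 104/0.8318
Q = 125 W/m
T_interface = T_inner − Q·ΣR(inner→interface) = 396 − 125×0.7162

T ≈ 306 K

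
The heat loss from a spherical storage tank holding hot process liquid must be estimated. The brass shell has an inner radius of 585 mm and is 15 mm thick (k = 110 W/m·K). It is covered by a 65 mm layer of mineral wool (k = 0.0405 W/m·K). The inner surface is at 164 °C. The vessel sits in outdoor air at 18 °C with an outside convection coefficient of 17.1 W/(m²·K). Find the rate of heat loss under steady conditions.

Spherical conduction: R = (1/r_in − 1/r_out)/(4πk) per layer; series-sum.
R_brass shell = (1/0.585 − 1/0.6)/(4π×110) = 3.092×10^-5 K/W
R_mineral wool = (1/0.6 − 1/0.665)/(4π×0.0405) = 0.3201 K/W
R_outer film = 1/(h·4πr_o²) = 1/(17.1×4π×0.665²) = 0.01052 K/W
R_total = 0.3306 K/W
Q = ΔT/R_total = 146/0.3306

Q ≈ 442 W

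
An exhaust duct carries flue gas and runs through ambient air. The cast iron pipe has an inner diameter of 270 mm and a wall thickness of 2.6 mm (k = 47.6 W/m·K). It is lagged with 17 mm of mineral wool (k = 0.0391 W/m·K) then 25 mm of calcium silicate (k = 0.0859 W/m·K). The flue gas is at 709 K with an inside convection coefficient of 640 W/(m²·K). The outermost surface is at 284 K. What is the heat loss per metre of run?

q′ ≈ 564 W/m

Radial resistances (cylindrical: R_cond = ln(r_o/r_i)/(2πkL), R_conv = 1/(h·2πrL)):
R_inner film = 1/(h_i·2πr₁L) = 1/(640×2π×0.135×1) = 0.001842 K/W
R_cast iron pipe wall = ln(137.6/135)/(2π×47.6×1) = 6.378×10^-5 K/W
R_mineral wool = ln(154.6/137.6)/(2π×0.0391×1) = 0.4742 K/W
R_calcium silicate = ln(179.6/154.6)/(2π×0.0859×1) = 0.2777 K/W
R_total = 0.7538 K/W
Q = ΔT/R_total = 425/0.7538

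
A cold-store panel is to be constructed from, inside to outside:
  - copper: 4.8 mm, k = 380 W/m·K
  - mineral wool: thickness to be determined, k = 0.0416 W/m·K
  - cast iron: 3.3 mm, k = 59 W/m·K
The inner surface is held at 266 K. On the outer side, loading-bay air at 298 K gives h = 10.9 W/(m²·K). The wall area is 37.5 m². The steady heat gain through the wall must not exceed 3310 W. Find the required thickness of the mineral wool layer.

L ≈ 11.3 mm

Thermal resistances in series:
R_copper = L/(kA) = 0.0048/(380×37.5) = 3.368×10^-7 K/W
R_cast iron = L/(kA) = 0.0033/(59×37.5) = 1.492×10^-6 K/W
R_outer film = 1/(h_o·A) = 1/(10.9×37.5) = 0.002446 K/W
Sum of the known resistances R_other = 0.002448 K/W
Required total resistance R_tot = ΔT/Q_allow = 32/3310 = 0.009668 K/W
R_mineral wool = R_tot − R_other = 0.007219 K/W
L = R·k·A = 0.007219×0.0416×37.5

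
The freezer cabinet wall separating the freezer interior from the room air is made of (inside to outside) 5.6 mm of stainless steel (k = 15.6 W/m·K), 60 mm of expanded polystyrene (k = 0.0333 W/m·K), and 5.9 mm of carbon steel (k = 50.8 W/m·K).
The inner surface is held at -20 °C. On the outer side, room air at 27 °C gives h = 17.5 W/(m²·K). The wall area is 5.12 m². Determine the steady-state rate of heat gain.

Model the wall as resistances in series:
R_stainless steel = L/(kA) = 0.0056/(15.6×5.12) = 7.011×10^-5 K/W
R_expanded polystyrene = L/(kA) = 0.06/(0.0333×5.12) = 0.3519 K/W
R_carbon steel = L/(kA) = 0.0059/(50.8×5.12) = 2.268×10^-5 K/W
R_outer film = 1/(h_o·A) = 1/(17.5×5.12) = 0.01116 K/W
R_total = 0.3632 K/W
Q = ΔT / R_total = 47 / 0.3632

Q ≈ 129 W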